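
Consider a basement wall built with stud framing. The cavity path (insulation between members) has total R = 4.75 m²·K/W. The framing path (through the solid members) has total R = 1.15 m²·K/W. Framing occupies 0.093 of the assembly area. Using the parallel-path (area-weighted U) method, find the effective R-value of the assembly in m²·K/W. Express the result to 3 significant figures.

3.68 m²·K/W

U_eff = 0.907/4.75 + 0.093/1.15 = 0.1909 + 0.08087 = 0.2718
R_eff = 1/U_eff = 3.679 m²·K/W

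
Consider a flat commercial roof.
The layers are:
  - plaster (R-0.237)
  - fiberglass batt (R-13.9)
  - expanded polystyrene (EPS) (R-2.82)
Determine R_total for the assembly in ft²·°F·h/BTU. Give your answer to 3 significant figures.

17.0 ft²·°F·h/BTU

R_total = 0.237 + 13.9 + 2.82 = 16.96 ft²·°F·h/BTU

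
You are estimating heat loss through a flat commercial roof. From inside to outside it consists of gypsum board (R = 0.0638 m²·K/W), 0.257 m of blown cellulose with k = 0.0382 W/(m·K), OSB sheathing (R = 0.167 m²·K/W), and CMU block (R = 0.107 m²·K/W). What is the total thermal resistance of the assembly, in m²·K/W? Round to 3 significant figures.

0.257/0.0382 = 6.728
R_total = 0.0638 + 6.728 + 0.167 + 0.107 = 7.066 m²·K/W

7.07 m²·K/W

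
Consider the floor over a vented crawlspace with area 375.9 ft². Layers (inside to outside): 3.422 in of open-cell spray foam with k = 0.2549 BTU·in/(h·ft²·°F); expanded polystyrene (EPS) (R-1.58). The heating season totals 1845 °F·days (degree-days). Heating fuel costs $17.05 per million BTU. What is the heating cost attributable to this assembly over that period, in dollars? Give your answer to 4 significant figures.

18.91 dollars

3.422/0.2549 = 13.425
R_total = 13.425 + 1.58 = 15.005 ft²·°F·h/BTU
E = A × HDD × 24 / R = 375.9 × 1845 × 24 / 15.005 = 1109300 BTU
Cost = 1109300/10⁶ × 17.05 = $18.914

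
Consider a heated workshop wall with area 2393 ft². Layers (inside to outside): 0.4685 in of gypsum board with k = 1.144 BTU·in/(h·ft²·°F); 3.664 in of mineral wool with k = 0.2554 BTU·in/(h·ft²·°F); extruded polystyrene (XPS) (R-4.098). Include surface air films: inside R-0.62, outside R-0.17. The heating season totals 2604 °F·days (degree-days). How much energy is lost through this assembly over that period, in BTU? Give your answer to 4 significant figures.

7613000 BTU

0.4685/1.144 = 0.40953
3.664/0.2554 = 14.346
R_total = 0.62 + 0.40953 + 14.346 + 4.098 + 0.17 = 19.644 ft²·°F·h/BTU
E = A × HDD × 24 / R = 2393 × 2604 × 24 / 19.644 = 7613300 BTU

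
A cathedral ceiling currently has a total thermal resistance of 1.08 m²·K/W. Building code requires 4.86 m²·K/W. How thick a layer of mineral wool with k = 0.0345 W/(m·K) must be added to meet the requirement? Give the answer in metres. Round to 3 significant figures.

ΔR = 4.86 − 1.08 = 3.78 m²·K/W
L = ΔR × k = 3.78 × 0.0345 = 0.1304 m

0.130 m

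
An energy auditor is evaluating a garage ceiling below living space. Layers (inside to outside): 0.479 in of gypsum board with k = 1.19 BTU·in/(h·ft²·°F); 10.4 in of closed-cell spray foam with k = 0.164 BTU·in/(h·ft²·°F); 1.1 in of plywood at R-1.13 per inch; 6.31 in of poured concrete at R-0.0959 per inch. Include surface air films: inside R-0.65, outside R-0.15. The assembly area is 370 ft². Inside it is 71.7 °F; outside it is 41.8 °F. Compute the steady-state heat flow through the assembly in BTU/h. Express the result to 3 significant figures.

166 BTU/h

0.479/1.19 = 0.4025
10.4/0.164 = 63.41
1.1 × 1.13 = 1.243
6.31 × 0.0959 = 0.6051
R_total = 0.65 + 0.4025 + 63.41 + 1.243 + 0.6051 + 0.15 = 66.47 ft²·°F·h/BTU
Q = A·ΔT/R = 370 × (71.7 − 41.8) / 66.47 = 166.4 BTU/h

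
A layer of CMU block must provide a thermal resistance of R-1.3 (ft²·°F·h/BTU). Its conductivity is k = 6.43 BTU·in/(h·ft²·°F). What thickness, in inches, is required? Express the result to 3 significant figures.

L = R × k = 1.3 × 6.43 = 8.359 in

8.36 in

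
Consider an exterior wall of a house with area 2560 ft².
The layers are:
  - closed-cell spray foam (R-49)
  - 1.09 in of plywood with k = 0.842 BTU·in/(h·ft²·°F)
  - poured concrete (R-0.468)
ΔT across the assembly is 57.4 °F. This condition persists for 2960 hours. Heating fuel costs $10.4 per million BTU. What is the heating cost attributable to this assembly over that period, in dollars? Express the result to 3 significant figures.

89.1 dollars

1.09/0.842 = 1.295
R_total = 49 + 1.295 + 0.468 = 50.76 ft²·°F·h/BTU
Q = 2560 × 57.4 / 50.76 = 2895 BTU/h
E = 2895 × 2960 = 8568000 BTU
Cost = 8568000/10⁶ × 10.4 = $89.11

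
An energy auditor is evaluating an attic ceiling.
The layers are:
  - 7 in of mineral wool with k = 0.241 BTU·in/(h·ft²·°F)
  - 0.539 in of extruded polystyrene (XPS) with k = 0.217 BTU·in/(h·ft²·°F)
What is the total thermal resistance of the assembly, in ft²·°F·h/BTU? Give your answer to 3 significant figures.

7/0.241 = 29.05
0.539/0.217 = 2.484
R_total = 29.05 + 2.484 = 31.53 ft²·°F·h/BTU

31.5 ft²·°F·h/BTU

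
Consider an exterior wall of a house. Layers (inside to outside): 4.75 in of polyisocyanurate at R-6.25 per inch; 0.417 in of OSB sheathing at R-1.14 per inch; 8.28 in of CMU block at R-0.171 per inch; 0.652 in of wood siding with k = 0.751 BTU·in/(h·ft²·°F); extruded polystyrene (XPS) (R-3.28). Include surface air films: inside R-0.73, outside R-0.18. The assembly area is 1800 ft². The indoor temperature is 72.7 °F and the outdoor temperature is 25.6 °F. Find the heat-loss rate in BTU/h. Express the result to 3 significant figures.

2310 BTU/h

4.75 × 6.25 = 29.69
0.417 × 1.14 = 0.4754
8.28 × 0.171 = 1.416
0.652/0.751 = 0.8682
R_total = 0.73 + 29.69 + 0.4754 + 1.416 + 0.8682 + 3.28 + 0.18 = 36.64 ft²·°F·h/BTU
Q = A·ΔT/R = 1800 × (72.7 − 25.6) / 36.64 = 2314 BTU/h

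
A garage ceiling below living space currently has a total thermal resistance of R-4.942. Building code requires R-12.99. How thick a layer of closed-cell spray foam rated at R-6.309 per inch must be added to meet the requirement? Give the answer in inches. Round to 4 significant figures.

ΔR = 12.99 − 4.942 = 8.048 ft²·°F·h/BTU
L = ΔR / (R/in) = 8.048/6.309 = 1.2756 in

1.276 in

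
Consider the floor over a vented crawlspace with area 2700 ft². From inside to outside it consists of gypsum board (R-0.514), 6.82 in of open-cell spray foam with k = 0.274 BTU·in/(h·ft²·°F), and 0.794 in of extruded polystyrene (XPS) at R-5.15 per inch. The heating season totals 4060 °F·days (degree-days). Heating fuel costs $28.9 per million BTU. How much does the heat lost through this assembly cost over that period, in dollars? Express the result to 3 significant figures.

6.82/0.274 = 24.89
0.794 × 5.15 = 4.089
R_total = 0.514 + 24.89 + 4.089 = 29.49 ft²·°F·h/BTU
E = A × HDD × 24 / R = 2700 × 4060 × 24 / 29.49 = 8920000 BTU
Cost = 8920000/10⁶ × 28.9 = $257.8

258 dollars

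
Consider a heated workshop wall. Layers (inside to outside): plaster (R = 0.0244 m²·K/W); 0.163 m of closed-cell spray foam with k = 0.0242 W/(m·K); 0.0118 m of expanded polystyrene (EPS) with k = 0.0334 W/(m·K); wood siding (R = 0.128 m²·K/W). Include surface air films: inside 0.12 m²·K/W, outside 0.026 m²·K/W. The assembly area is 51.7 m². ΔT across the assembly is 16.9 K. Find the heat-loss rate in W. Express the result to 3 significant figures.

118 W

0.163/0.0242 = 6.736
0.0118/0.0334 = 0.3533
R_total = 0.12 + 0.0244 + 6.736 + 0.3533 + 0.128 + 0.026 = 7.387 m²·K/W
Q = A·ΔT/R = 51.7 × 16.9 / 7.387 = 118.3 W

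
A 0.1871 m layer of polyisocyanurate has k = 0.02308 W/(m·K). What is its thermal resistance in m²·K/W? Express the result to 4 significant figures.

8.107 m²·K/W

R = L/k = 0.1871/0.02308 = 8.1066 m²·K/W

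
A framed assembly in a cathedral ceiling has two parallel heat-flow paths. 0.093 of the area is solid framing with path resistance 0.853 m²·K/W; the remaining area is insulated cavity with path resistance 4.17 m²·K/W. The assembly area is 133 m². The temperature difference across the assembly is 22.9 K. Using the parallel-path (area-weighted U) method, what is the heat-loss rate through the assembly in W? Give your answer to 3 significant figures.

995 W

U_eff = 0.907/4.17 + 0.093/0.853 = 0.2175 + 0.109 = 0.3265
R_eff = 1/U_eff = 3.062 m²·K/W
Q = 133 × 22.9 / 3.062 = 994.5 W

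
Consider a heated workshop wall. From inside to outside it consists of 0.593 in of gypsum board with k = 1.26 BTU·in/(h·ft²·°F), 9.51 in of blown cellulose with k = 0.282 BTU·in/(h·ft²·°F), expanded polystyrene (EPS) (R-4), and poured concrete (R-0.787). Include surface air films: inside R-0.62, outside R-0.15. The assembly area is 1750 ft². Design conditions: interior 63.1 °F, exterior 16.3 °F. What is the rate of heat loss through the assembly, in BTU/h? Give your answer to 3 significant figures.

0.593/1.26 = 0.4706
9.51/0.282 = 33.72
R_total = 0.62 + 0.4706 + 33.72 + 4 + 0.787 + 0.15 = 39.75 ft²·°F·h/BTU
Q = A·ΔT/R = 1750 × (63.1 − 16.3) / 39.75 = 2060 BTU/h

2060 BTU/h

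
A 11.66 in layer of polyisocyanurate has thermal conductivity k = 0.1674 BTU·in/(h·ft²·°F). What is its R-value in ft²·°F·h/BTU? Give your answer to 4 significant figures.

69.65 ft²·°F·h/BTU

R = L/k = 11.66/0.1674 = 69.654 ft²·°F·h/BTU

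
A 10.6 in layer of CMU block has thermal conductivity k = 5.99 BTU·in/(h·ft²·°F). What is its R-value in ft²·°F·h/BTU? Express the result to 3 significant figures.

R = L/k = 10.6/5.99 = 1.77 ft²·°F·h/BTU

1.77 ft²·°F·h/BTU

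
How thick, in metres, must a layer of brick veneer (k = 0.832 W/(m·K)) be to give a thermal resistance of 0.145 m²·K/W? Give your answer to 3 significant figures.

0.121 m

L = R·k = 0.145 × 0.832 = 0.1206 m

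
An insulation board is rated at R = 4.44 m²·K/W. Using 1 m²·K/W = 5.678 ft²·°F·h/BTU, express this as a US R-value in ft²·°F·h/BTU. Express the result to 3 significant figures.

R_US = 4.44 × 5.678 = 25.21

25.2 ft²·°F·h/BTU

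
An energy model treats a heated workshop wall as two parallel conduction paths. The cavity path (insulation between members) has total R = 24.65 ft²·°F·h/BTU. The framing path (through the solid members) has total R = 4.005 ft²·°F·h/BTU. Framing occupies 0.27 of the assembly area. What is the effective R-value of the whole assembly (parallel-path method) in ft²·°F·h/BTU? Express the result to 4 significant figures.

10.31 ft²·°F·h/BTU

U_eff = 0.73/24.65 + 0.27/4.005 = 0.029615 + 0.067416 = 0.09703
R_eff = 1/U_eff = 10.306 ft²·°F·h/BTU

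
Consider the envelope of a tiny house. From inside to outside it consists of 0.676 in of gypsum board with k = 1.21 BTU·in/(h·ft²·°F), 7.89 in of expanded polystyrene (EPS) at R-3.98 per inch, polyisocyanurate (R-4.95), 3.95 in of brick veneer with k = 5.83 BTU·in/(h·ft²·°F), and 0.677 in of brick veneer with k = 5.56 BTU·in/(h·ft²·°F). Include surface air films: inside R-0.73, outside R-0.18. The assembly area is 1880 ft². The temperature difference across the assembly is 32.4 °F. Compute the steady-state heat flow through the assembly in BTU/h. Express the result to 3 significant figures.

0.676/1.21 = 0.5587
7.89 × 3.98 = 31.4
3.95/5.83 = 0.6775
0.677/5.56 = 0.1218
R_total = 0.73 + 0.5587 + 31.4 + 4.95 + 0.6775 + 0.1218 + 0.18 = 38.62 ft²·°F·h/BTU
Q = A·ΔT/R = 1880 × 32.4 / 38.62 = 1577 BTU/h

1580 BTU/h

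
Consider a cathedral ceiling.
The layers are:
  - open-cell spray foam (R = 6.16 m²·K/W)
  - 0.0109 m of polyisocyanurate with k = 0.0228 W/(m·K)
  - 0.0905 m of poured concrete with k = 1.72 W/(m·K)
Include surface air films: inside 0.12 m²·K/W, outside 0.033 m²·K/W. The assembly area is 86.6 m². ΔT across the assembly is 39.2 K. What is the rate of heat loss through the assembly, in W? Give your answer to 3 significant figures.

0.0109/0.0228 = 0.4781
0.0905/1.72 = 0.05262
R_total = 0.12 + 6.16 + 0.4781 + 0.05262 + 0.033 = 6.844 m²·K/W
Q = A·ΔT/R = 86.6 × 39.2 / 6.844 = 496 W

496 W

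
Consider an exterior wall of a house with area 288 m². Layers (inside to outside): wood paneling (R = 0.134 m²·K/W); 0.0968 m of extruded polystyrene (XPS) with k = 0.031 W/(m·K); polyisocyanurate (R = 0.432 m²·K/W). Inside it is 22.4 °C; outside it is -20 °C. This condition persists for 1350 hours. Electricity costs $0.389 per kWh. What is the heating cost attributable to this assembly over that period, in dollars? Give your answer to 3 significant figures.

0.0968/0.031 = 3.123
R_total = 0.134 + 3.123 + 0.432 = 3.689 m²·K/W
Q = 288 × (22.4 − (-20)) / 3.689 = 3311 W
E = 3311 W × 1350 h / 1000 = 4469 kWh
Cost = 4469 × 0.389 = $1739

1740 dollars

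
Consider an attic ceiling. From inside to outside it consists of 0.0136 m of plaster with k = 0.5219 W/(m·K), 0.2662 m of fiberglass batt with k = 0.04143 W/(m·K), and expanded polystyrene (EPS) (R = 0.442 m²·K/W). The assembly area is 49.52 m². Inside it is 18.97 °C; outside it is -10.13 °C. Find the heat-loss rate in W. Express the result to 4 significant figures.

0.0136/0.5219 = 0.026059
0.2662/0.04143 = 6.4253
R_total = 0.026059 + 6.4253 + 0.442 = 6.8934 m²·K/W
Q = A·ΔT/R = 49.52 × (18.97 − (-10.13)) / 6.8934 = 209.05 W

209.0 W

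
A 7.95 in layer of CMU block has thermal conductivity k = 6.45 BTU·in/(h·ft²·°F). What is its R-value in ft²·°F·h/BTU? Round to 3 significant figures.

R = L/k = 7.95/6.45 = 1.233 ft²·°F·h/BTU

1.23 ft²·°F·h/BTU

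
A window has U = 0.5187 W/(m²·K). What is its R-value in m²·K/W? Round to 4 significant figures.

R = 1/U = 1/0.5187 = 1.9279

1.928 m²·K/W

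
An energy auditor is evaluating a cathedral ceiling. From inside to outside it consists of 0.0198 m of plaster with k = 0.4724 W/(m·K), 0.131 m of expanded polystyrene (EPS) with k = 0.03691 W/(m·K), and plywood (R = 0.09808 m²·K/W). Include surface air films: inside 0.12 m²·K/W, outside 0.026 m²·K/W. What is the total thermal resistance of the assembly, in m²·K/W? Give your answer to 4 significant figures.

3.835 m²·K/W

0.0198/0.4724 = 0.041914
0.131/0.03691 = 3.5492
R_total = 0.12 + 0.041914 + 3.5492 + 0.09808 + 0.026 = 3.8352 m²·K/W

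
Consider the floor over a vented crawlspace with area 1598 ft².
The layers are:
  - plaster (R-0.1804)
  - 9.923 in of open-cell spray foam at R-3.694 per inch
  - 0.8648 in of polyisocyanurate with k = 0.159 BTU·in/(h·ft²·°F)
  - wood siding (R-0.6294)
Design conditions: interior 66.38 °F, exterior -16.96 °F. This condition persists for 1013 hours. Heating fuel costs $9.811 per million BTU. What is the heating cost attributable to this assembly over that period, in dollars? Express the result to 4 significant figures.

9.923 × 3.694 = 36.656
0.8648/0.159 = 5.439
R_total = 0.1804 + 36.656 + 5.439 + 0.6294 = 42.904 ft²·°F·h/BTU
Q = 1598 × (66.38 − (-16.96)) / 42.904 = 3104.1 BTU/h
E = 3104.1 × 1013 = 3144400 BTU
Cost = 3144400/10⁶ × 9.811 = $30.85

30.85 dollars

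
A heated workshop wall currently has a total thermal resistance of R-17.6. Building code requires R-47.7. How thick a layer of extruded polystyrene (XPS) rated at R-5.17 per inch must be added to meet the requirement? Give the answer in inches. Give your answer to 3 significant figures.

ΔR = 47.7 − 17.6 = 30.1 ft²·°F·h/BTU
L = ΔR / (R/in) = 30.1/5.17 = 5.822 in

5.82 in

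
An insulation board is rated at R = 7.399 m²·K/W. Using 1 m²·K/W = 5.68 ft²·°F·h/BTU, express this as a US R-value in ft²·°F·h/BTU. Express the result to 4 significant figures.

42.03 ft²·°F·h/BTU

R_US = 7.399 × 5.68 = 42.026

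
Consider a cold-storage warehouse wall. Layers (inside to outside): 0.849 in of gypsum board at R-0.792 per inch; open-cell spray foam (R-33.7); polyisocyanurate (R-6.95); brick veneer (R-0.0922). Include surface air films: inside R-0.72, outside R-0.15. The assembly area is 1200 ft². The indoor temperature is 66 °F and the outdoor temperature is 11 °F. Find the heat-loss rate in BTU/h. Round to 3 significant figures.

1560 BTU/h

0.849 × 0.792 = 0.6724
R_total = 0.72 + 0.6724 + 33.7 + 6.95 + 0.0922 + 0.15 = 42.28 ft²·°F·h/BTU
Q = A·ΔT/R = 1200 × (66 − 11) / 42.28 = 1561 BTU/h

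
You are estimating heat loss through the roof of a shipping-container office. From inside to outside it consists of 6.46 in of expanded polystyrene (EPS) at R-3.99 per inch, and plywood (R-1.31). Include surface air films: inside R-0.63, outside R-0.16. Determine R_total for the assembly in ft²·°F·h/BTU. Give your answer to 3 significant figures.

27.9 ft²·°F·h/BTU

6.46 × 3.99 = 25.78
R_total = 0.63 + 25.78 + 1.31 + 0.16 = 27.88 ft²·°F·h/BTU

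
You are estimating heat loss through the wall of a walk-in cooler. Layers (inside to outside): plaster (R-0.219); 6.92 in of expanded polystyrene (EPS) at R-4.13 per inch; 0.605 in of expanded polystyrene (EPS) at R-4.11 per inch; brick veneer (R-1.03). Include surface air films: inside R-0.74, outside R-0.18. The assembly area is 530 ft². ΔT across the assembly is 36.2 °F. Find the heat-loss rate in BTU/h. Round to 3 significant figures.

577 BTU/h

6.92 × 4.13 = 28.58
0.605 × 4.11 = 2.487
R_total = 0.74 + 0.219 + 28.58 + 2.487 + 1.03 + 0.18 = 33.24 ft²·°F·h/BTU
Q = A·ΔT/R = 530 × 36.2 / 33.24 = 577.3 BTU/h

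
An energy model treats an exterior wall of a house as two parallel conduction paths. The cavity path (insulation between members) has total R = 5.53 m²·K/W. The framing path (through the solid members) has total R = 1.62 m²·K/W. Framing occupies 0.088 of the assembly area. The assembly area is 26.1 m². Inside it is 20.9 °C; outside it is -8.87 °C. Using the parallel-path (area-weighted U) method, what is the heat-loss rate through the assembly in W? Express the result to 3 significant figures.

U_eff = 0.912/5.53 + 0.088/1.62 = 0.1649 + 0.05432 = 0.2192
R_eff = 1/U_eff = 4.561 m²·K/W
Q = 26.1 × (20.9 − (-8.87)) / 4.561 = 170.3 W

170 W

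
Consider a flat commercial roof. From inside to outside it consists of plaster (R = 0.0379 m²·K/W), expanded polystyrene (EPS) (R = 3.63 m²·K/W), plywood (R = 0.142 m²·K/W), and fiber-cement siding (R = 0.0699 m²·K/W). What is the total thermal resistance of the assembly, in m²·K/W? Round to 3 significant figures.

3.88 m²·K/W

R_total = 0.0379 + 3.63 + 0.142 + 0.0699 = 3.88 m²·K/W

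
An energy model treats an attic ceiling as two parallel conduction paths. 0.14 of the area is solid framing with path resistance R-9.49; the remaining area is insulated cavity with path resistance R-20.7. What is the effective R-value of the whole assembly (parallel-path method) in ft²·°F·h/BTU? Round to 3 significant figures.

17.8 ft²·°F·h/BTU

U_eff = 0.86/20.7 + 0.14/9.49 = 0.04155 + 0.01475 = 0.0563
R_eff = 1/U_eff = 17.76 ft²·°F·h/BTU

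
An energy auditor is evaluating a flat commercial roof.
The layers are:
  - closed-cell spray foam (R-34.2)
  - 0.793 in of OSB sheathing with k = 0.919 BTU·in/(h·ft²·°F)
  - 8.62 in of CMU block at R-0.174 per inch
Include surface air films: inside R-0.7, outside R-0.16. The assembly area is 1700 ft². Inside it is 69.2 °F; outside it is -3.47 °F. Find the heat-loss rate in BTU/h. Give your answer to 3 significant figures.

3300 BTU/h

0.793/0.919 = 0.8629
8.62 × 0.174 = 1.5
R_total = 0.7 + 34.2 + 0.8629 + 1.5 + 0.16 = 37.42 ft²·°F·h/BTU
Q = A·ΔT/R = 1700 × (69.2 − (-3.47)) / 37.42 = 3301 BTU/h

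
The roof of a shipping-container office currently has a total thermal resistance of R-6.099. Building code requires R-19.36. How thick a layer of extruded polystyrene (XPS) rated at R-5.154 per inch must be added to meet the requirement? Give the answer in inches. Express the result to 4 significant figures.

ΔR = 19.36 − 6.099 = 13.261 ft²·°F·h/BTU
L = ΔR / (R/in) = 13.261/5.154 = 2.573 in

2.573 in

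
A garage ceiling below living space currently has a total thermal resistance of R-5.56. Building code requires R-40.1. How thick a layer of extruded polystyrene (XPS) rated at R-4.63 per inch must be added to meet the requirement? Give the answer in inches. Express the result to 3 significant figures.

ΔR = 40.1 − 5.56 = 34.54 ft²·°F·h/BTU
L = ΔR / (R/in) = 34.54/4.63 = 7.46 in

7.46 in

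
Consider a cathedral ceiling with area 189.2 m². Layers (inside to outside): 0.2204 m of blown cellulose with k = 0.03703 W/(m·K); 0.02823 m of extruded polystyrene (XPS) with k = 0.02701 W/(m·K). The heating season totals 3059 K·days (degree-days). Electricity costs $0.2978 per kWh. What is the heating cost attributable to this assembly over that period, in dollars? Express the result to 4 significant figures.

591.2 dollars

0.2204/0.03703 = 5.9519
0.02823/0.02701 = 1.0452
R_total = 5.9519 + 1.0452 = 6.9971 m²·K/W
E = A × HDD × 24 / R / 1000 = 189.2 × 3059 × 24 / 6.9971 / 1000 = 1985.2 kWh
Cost = 1985.2 × 0.2978 = $591.18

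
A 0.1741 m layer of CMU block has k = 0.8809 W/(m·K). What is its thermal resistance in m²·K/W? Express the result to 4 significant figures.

R = L/k = 0.1741/0.8809 = 0.19764 m²·K/W

0.1976 m²·K/W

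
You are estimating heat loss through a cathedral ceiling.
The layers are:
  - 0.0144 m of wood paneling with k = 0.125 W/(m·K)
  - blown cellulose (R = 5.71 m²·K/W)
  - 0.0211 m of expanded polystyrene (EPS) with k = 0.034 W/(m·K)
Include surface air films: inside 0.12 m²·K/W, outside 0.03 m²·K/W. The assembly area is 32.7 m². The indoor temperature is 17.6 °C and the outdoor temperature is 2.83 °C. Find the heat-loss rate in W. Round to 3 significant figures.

73.2 W

0.0144/0.125 = 0.1152
0.0211/0.034 = 0.6206
R_total = 0.12 + 0.1152 + 5.71 + 0.6206 + 0.03 = 6.596 m²·K/W
Q = A·ΔT/R = 32.7 × (17.6 − 2.83) / 6.596 = 73.23 W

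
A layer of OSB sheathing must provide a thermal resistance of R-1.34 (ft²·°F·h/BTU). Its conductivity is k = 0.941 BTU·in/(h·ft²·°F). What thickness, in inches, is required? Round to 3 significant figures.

1.26 in

L = R × k = 1.34 × 0.941 = 1.261 in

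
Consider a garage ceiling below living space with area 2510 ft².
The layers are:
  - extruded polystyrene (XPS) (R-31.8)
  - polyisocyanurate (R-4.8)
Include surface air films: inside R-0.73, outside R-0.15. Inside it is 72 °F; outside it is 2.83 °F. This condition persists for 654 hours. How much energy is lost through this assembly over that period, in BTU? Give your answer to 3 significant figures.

R_total = 0.73 + 31.8 + 4.8 + 0.15 = 37.48 ft²·°F·h/BTU
Q = 2510 × (72 − 2.83) / 37.48 = 4632 BTU/h
E = 4632 × 654 = 3029000 BTU

3030000 BTU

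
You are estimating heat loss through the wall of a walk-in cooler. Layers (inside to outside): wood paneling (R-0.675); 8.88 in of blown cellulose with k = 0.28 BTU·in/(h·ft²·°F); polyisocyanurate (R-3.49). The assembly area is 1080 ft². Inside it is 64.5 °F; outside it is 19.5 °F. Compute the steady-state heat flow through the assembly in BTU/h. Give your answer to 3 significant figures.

8.88/0.28 = 31.71
R_total = 0.675 + 31.71 + 3.49 = 35.88 ft²·°F·h/BTU
Q = A·ΔT/R = 1080 × (64.5 − 19.5) / 35.88 = 1355 BTU/h

1350 BTU/h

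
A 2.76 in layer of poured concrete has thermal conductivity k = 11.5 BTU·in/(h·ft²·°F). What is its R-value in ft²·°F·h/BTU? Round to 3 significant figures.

0.240 ft²·°F·h/BTU

R = L/k = 2.76/11.5 = 0.24 ft²·°F·h/BTU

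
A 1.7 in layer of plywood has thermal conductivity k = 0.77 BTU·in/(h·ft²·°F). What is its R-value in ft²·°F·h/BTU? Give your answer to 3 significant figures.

2.21 ft²·°F·h/BTU

R = L/k = 1.7/0.77 = 2.208 ft²·°F·h/BTU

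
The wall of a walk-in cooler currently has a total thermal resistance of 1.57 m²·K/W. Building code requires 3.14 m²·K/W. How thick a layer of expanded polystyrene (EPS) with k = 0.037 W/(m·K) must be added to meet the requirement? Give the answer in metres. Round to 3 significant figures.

ΔR = 3.14 − 1.57 = 1.57 m²·K/W
L = ΔR × k = 1.57 × 0.037 = 0.05809 m

0.0581 m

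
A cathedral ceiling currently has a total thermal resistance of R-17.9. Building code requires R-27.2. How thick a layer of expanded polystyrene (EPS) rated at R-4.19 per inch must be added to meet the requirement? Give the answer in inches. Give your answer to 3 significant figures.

2.22 in

ΔR = 27.2 − 17.9 = 9.3 ft²·°F·h/BTU
L = ΔR / (R/in) = 9.3/4.19 = 2.22 in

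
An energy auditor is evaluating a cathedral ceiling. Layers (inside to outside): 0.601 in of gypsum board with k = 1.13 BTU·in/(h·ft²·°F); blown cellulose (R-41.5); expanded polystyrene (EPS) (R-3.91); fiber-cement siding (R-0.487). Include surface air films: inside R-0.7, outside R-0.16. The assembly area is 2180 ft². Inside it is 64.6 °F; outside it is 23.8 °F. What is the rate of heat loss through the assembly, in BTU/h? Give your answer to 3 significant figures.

0.601/1.13 = 0.5319
R_total = 0.7 + 0.5319 + 41.5 + 3.91 + 0.487 + 0.16 = 47.29 ft²·°F·h/BTU
Q = A·ΔT/R = 2180 × (64.6 − 23.8) / 47.29 = 1881 BTU/h

1880 BTU/h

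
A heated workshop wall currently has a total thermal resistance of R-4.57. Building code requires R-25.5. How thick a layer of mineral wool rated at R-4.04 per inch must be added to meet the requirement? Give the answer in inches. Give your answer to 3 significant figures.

5.18 in

ΔR = 25.5 − 4.57 = 20.93 ft²·°F·h/BTU
L = ΔR / (R/in) = 20.93/4.04 = 5.181 in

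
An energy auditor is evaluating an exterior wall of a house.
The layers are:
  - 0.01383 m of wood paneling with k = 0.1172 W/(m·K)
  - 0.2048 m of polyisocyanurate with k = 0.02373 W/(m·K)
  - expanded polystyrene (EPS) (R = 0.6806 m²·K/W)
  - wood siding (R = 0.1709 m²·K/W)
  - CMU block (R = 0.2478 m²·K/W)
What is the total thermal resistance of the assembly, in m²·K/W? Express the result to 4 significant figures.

9.848 m²·K/W

0.01383/0.1172 = 0.118
0.2048/0.02373 = 8.6304
R_total = 0.118 + 8.6304 + 0.6806 + 0.1709 + 0.2478 = 9.8477 m²·K/W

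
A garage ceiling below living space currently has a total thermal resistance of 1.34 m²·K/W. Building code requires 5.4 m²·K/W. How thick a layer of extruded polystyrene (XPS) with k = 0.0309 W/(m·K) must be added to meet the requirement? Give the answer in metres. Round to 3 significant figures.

0.125 m

ΔR = 5.4 − 1.34 = 4.06 m²·K/W
L = ΔR × k = 4.06 × 0.0309 = 0.1255 m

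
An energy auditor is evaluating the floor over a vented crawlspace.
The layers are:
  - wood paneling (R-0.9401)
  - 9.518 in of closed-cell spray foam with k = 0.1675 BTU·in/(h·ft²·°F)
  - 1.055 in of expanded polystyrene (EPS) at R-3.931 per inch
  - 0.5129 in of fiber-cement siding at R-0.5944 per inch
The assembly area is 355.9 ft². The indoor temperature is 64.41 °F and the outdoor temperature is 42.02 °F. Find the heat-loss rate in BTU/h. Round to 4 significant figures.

128.1 BTU/h

9.518/0.1675 = 56.824
1.055 × 3.931 = 4.1472
0.5129 × 0.5944 = 0.30487
R_total = 0.9401 + 56.824 + 4.1472 + 0.30487 = 62.216 ft²·°F·h/BTU
Q = A·ΔT/R = 355.9 × (64.41 − 42.02) / 62.216 = 128.08 BTU/h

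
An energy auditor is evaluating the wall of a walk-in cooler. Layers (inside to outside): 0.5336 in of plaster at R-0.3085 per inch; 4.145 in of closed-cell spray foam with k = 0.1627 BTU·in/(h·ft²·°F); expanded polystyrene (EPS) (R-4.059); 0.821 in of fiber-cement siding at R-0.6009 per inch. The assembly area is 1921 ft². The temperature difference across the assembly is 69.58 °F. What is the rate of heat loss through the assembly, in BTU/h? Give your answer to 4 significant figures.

4427 BTU/h

0.5336 × 0.3085 = 0.16462
4.145/0.1627 = 25.476
0.821 × 0.6009 = 0.49334
R_total = 0.16462 + 25.476 + 4.059 + 0.49334 = 30.193 ft²·°F·h/BTU
Q = A·ΔT/R = 1921 × 69.58 / 30.193 = 4426.9 BTU/h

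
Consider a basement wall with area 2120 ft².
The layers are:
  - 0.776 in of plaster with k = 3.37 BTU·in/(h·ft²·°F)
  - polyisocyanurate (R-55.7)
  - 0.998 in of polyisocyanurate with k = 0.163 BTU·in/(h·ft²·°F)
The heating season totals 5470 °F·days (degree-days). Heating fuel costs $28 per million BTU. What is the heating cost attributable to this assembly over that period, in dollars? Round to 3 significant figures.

126 dollars

0.776/3.37 = 0.2303
0.998/0.163 = 6.123
R_total = 0.2303 + 55.7 + 6.123 = 62.05 ft²·°F·h/BTU
E = A × HDD × 24 / R = 2120 × 5470 × 24 / 62.05 = 4485000 BTU
Cost = 4485000/10⁶ × 28 = $125.6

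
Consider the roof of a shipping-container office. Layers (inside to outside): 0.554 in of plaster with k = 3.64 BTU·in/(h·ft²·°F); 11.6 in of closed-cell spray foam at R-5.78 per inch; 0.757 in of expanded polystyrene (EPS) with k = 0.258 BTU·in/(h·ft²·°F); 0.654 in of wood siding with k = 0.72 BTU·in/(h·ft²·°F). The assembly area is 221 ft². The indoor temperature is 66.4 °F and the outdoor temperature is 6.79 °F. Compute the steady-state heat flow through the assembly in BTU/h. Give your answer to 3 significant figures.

0.554/3.64 = 0.1522
11.6 × 5.78 = 67.05
0.757/0.258 = 2.934
0.654/0.72 = 0.9083
R_total = 0.1522 + 67.05 + 2.934 + 0.9083 = 71.04 ft²·°F·h/BTU
Q = A·ΔT/R = 221 × (66.4 − 6.79) / 71.04 = 185.4 BTU/h

185 BTU/h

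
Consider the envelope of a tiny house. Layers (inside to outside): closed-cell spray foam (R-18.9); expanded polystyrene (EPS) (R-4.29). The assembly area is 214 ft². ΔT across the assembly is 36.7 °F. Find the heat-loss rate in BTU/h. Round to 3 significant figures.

R_total = 18.9 + 4.29 = 23.19 ft²·°F·h/BTU
Q = A·ΔT/R = 214 × 36.7 / 23.19 = 338.7 BTU/h

339 BTU/h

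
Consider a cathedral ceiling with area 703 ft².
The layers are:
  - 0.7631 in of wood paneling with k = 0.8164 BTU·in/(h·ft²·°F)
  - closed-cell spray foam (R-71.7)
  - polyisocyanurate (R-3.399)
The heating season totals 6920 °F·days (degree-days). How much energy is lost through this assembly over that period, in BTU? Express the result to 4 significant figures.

1536000 BTU

0.7631/0.8164 = 0.93471
R_total = 0.93471 + 71.7 + 3.399 = 76.034 ft²·°F·h/BTU
E = A × HDD × 24 / R = 703 × 6920 × 24 / 76.034 = 1535600 BTU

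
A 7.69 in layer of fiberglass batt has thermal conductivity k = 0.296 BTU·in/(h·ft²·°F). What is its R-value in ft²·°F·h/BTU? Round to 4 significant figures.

25.98 ft²·°F·h/BTU

R = L/k = 7.69/0.296 = 25.98 ft²·°F·h/BTU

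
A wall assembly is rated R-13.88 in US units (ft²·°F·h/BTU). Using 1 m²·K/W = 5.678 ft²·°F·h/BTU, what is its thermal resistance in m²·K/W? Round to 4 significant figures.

2.445 m²·K/W

R_SI = 13.88/5.678 = 2.4445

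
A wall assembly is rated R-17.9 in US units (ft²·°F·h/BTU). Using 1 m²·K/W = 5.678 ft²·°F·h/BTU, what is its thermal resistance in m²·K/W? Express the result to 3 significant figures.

R_SI = 17.9/5.678 = 3.153

3.15 m²·K/W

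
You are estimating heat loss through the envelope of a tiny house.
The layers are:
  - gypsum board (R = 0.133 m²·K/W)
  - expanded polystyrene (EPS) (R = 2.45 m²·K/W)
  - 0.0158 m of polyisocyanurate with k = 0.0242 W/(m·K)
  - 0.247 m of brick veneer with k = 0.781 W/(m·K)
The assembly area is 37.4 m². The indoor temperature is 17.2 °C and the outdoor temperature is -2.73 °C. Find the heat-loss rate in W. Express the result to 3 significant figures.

210 W

0.0158/0.0242 = 0.6529
0.247/0.781 = 0.3163
R_total = 0.133 + 2.45 + 0.6529 + 0.3163 = 3.552 m²·K/W
Q = A·ΔT/R = 37.4 × (17.2 − (-2.73)) / 3.552 = 209.8 W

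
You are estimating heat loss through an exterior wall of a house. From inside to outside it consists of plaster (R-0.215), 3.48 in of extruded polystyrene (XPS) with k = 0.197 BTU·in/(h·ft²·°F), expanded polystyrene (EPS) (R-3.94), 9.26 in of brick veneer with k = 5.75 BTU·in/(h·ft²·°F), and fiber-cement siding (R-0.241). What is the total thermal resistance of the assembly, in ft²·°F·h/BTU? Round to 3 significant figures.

23.7 ft²·°F·h/BTU

3.48/0.197 = 17.66
9.26/5.75 = 1.61
R_total = 0.215 + 17.66 + 3.94 + 1.61 + 0.241 = 23.67 ft²·°F·h/BTU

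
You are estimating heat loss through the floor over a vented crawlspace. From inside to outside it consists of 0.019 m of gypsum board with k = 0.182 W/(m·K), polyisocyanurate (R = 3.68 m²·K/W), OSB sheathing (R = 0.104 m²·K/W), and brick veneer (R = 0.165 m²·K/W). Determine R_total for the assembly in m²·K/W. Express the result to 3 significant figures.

4.05 m²·K/W

0.019/0.182 = 0.1044
R_total = 0.1044 + 3.68 + 0.104 + 0.165 = 4.053 m²·K/W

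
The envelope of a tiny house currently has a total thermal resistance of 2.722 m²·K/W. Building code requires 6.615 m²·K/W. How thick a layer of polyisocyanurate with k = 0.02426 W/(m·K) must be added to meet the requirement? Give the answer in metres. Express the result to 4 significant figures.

ΔR = 6.615 − 2.722 = 3.893 m²·K/W
L = ΔR × k = 3.893 × 0.02426 = 0.094444 m

0.09444 m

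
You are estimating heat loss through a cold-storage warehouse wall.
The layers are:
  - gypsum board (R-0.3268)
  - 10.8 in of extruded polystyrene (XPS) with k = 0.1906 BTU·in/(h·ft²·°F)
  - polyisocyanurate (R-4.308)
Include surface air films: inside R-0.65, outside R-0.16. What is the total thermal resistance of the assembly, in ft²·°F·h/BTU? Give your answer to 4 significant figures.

10.8/0.1906 = 56.663
R_total = 0.65 + 0.3268 + 56.663 + 4.308 + 0.16 = 62.108 ft²·°F·h/BTU

62.11 ft²·°F·h/BTU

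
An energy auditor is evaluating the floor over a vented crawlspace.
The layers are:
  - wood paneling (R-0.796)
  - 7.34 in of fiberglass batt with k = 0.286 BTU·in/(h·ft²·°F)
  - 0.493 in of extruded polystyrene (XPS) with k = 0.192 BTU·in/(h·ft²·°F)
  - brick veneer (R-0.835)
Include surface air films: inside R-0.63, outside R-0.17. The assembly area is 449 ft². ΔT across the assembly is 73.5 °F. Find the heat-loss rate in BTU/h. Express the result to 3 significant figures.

1080 BTU/h

7.34/0.286 = 25.66
0.493/0.192 = 2.568
R_total = 0.63 + 0.796 + 25.66 + 2.568 + 0.835 + 0.17 = 30.66 ft²·°F·h/BTU
Q = A·ΔT/R = 449 × 73.5 / 30.66 = 1076 BTU/h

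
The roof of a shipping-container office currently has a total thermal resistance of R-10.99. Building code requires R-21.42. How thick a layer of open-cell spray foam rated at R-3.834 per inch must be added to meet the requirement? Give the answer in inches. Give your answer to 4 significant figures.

2.720 in

ΔR = 21.42 − 10.99 = 10.43 ft²·°F·h/BTU
L = ΔR / (R/in) = 10.43/3.834 = 2.7204 in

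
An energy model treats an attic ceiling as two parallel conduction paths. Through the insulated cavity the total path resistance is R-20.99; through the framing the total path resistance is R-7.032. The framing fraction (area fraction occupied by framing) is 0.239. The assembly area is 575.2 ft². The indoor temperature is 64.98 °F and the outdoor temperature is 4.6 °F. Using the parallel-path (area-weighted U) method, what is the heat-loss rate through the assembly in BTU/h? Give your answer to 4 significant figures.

U_eff = 0.761/20.99 + 0.239/7.032 = 0.036255 + 0.033987 = 0.070243
R_eff = 1/U_eff = 14.236 ft²·°F·h/BTU
Q = 575.2 × (64.98 − 4.6) / 14.236 = 2439.6 BTU/h

2440 BTU/h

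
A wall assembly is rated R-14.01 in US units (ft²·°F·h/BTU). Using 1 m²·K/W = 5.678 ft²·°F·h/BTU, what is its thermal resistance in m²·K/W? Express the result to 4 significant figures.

2.467 m²·K/W

R_SI = 14.01/5.678 = 2.4674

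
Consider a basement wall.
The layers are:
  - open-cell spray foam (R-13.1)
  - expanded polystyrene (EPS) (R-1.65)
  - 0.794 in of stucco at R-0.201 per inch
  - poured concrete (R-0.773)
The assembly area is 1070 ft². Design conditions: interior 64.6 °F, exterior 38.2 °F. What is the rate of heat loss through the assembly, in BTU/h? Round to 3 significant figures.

1800 BTU/h

0.794 × 0.201 = 0.1596
R_total = 13.1 + 1.65 + 0.1596 + 0.773 = 15.68 ft²·°F·h/BTU
Q = A·ΔT/R = 1070 × (64.6 − 38.2) / 15.68 = 1801 BTU/h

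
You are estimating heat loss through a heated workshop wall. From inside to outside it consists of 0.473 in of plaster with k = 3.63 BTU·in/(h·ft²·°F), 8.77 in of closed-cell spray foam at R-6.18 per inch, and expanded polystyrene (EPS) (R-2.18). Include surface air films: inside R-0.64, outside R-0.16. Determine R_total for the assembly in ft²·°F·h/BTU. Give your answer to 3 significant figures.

0.473/3.63 = 0.1303
8.77 × 6.18 = 54.2
R_total = 0.64 + 0.1303 + 54.2 + 2.18 + 0.16 = 57.31 ft²·°F·h/BTU

57.3 ft²·°F·h/BTU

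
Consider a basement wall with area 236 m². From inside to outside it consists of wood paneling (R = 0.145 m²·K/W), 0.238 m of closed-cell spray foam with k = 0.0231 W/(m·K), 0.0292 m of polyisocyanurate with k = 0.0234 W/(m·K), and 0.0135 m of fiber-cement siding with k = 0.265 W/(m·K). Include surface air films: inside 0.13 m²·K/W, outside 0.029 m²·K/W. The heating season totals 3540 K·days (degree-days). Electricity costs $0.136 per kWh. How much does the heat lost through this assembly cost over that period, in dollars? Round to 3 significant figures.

229 dollars

0.238/0.0231 = 10.3
0.0292/0.0234 = 1.248
0.0135/0.265 = 0.05094
R_total = 0.13 + 0.145 + 10.3 + 1.248 + 0.05094 + 0.029 = 11.91 m²·K/W
E = A × HDD × 24 / R / 1000 = 236 × 3540 × 24 / 11.91 / 1000 = 1684 kWh
Cost = 1684 × 0.136 = $229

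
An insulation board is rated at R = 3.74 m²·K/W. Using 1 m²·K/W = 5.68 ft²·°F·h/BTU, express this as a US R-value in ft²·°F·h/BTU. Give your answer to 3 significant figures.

21.2 ft²·°F·h/BTU

R_US = 3.74 × 5.68 = 21.24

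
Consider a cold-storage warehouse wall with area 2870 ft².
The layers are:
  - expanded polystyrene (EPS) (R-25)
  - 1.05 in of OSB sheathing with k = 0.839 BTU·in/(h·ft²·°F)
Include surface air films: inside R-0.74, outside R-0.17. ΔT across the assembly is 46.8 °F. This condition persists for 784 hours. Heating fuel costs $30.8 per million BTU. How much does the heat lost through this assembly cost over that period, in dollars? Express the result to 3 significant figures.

1.05/0.839 = 1.251
R_total = 0.74 + 25 + 1.251 + 0.17 = 27.16 ft²·°F·h/BTU
Q = 2870 × 46.8 / 27.16 = 4945 BTU/h
E = 4945 × 784 = 3877000 BTU
Cost = 3877000/10⁶ × 30.8 = $119.4

119 dollars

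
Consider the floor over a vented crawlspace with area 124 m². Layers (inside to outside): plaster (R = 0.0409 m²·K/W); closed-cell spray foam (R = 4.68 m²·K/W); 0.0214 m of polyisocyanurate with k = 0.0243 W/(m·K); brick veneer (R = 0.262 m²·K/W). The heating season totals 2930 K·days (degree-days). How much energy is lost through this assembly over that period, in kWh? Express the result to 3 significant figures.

0.0214/0.0243 = 0.8807
R_total = 0.0409 + 4.68 + 0.8807 + 0.262 = 5.864 m²·K/W
E = A × HDD × 24 / R / 1000 = 124 × 2930 × 24 / 5.864 / 1000 = 1487 kWh

1490 kWh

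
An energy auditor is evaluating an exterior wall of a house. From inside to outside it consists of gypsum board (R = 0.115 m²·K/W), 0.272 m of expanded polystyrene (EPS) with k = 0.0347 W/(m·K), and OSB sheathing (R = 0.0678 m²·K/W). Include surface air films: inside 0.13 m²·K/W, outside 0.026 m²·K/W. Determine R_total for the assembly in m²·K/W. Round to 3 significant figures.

8.18 m²·K/W

0.272/0.0347 = 7.839
R_total = 0.13 + 0.115 + 7.839 + 0.0678 + 0.026 = 8.177 m²·K/W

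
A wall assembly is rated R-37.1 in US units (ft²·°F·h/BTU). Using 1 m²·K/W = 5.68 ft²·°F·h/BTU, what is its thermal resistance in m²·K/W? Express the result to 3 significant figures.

R_SI = 37.1/5.68 = 6.532

6.53 m²·K/W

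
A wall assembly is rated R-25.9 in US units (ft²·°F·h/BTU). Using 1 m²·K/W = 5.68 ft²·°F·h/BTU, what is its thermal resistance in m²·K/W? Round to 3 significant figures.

R_SI = 25.9/5.68 = 4.56

4.56 m²·K/W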